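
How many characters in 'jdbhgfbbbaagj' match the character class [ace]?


Character class [ace] matches any of: {a, c, e}
Scanning string 'jdbhgfbbbaagj' character by character:
  pos 0: 'j' -> no
  pos 1: 'd' -> no
  pos 2: 'b' -> no
  pos 3: 'h' -> no
  pos 4: 'g' -> no
  pos 5: 'f' -> no
  pos 6: 'b' -> no
  pos 7: 'b' -> no
  pos 8: 'b' -> no
  pos 9: 'a' -> MATCH
  pos 10: 'a' -> MATCH
  pos 11: 'g' -> no
  pos 12: 'j' -> no
Total matches: 2

2


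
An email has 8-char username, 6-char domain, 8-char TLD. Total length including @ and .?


An email address has format: username@domain.tld
Username length: 8
'@' character: 1
Domain length: 6
'.' character: 1
TLD length: 8
Total = 8 + 1 + 6 + 1 + 8 = 24

24


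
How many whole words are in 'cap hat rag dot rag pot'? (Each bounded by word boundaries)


Word boundaries (\b) mark the start/end of each word.
Text: 'cap hat rag dot rag pot'
Splitting by whitespace:
  Word 1: 'cap'
  Word 2: 'hat'
  Word 3: 'rag'
  Word 4: 'dot'
  Word 5: 'rag'
  Word 6: 'pot'
Total whole words: 6

6


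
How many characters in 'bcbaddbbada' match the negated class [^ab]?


Negated class [^ab] matches any char NOT in {a, b}
Scanning 'bcbaddbbada':
  pos 0: 'b' -> no (excluded)
  pos 1: 'c' -> MATCH
  pos 2: 'b' -> no (excluded)
  pos 3: 'a' -> no (excluded)
  pos 4: 'd' -> MATCH
  pos 5: 'd' -> MATCH
  pos 6: 'b' -> no (excluded)
  pos 7: 'b' -> no (excluded)
  pos 8: 'a' -> no (excluded)
  pos 9: 'd' -> MATCH
  pos 10: 'a' -> no (excluded)
Total matches: 4

4


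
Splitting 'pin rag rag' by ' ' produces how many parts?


Splitting by ' ' breaks the string at each occurrence of the separator.
Text: 'pin rag rag'
Parts after split:
  Part 1: 'pin'
  Part 2: 'rag'
  Part 3: 'rag'
Total parts: 3

3


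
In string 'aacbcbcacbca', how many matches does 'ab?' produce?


Pattern 'ab?' matches 'a' optionally followed by 'b'.
String: 'aacbcbcacbca'
Scanning left to right for 'a' then checking next char:
  Match 1: 'a' (a not followed by b)
  Match 2: 'a' (a not followed by b)
  Match 3: 'a' (a not followed by b)
  Match 4: 'a' (a not followed by b)
Total matches: 4

4


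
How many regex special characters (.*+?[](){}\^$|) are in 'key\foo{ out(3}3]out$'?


Regex special characters are: . * + ? [ ] ( ) { } \ ^ $ |
Scanning 'key\foo{ out(3}3]out$':
  pos 3: '\' -> SPECIAL
  pos 7: '{' -> SPECIAL
  pos 12: '(' -> SPECIAL
  pos 14: '}' -> SPECIAL
  pos 16: ']' -> SPECIAL
  pos 20: '$' -> SPECIAL
Special chars found: ['\\', '{', '(', '}', ']', '$']
Total: 6

6


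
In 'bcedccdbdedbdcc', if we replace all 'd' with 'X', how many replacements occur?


re.sub('d', 'X', text) replaces every occurrence of 'd' with 'X'.
Text: 'bcedccdbdedbdcc'
Scanning for 'd':
  pos 3: 'd' -> replacement #1
  pos 6: 'd' -> replacement #2
  pos 8: 'd' -> replacement #3
  pos 10: 'd' -> replacement #4
  pos 12: 'd' -> replacement #5
Total replacements: 5

5


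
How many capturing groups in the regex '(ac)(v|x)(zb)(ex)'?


To count capturing groups, count each '(' that starts a group.
Pattern: '(ac)(v|x)(zb)(ex)'
Walking through the pattern:
  Position 0: '(' -> group #1
  Position 4: '(' -> group #2
  Position 9: '(' -> group #3
  Position 13: '(' -> group #4
Total capturing groups: 4

4


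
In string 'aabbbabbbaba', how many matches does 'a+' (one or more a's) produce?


Pattern 'a+' matches one or more consecutive a's.
String: 'aabbbabbbaba'
Scanning for runs of a:
  Match 1: 'aa' (length 2)
  Match 2: 'a' (length 1)
  Match 3: 'a' (length 1)
  Match 4: 'a' (length 1)
Total matches: 4

4


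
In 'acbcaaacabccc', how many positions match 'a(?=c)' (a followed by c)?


Lookahead 'a(?=c)' matches 'a' only when followed by 'c'.
String: 'acbcaaacabccc'
Checking each position where char is 'a':
  pos 0: 'a' -> MATCH (next='c')
  pos 4: 'a' -> no (next='a')
  pos 5: 'a' -> no (next='a')
  pos 6: 'a' -> MATCH (next='c')
  pos 8: 'a' -> no (next='b')
Matching positions: [0, 6]
Count: 2

2


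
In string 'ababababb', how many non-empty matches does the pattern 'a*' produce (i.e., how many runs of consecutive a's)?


Pattern 'a*' matches zero or more a's. We want non-empty runs of consecutive a's.
String: 'ababababb'
Walking through the string to find runs of a's:
  Run 1: positions 0-0 -> 'a'
  Run 2: positions 2-2 -> 'a'
  Run 3: positions 4-4 -> 'a'
  Run 4: positions 6-6 -> 'a'
Non-empty runs found: ['a', 'a', 'a', 'a']
Count: 4

4


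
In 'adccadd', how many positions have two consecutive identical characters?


Looking for consecutive identical characters in 'adccadd':
  pos 0-1: 'a' vs 'd' -> different
  pos 1-2: 'd' vs 'c' -> different
  pos 2-3: 'c' vs 'c' -> MATCH ('cc')
  pos 3-4: 'c' vs 'a' -> different
  pos 4-5: 'a' vs 'd' -> different
  pos 5-6: 'd' vs 'd' -> MATCH ('dd')
Consecutive identical pairs: ['cc', 'dd']
Count: 2

2


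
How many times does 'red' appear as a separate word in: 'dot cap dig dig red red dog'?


Scanning each word for exact match 'red':
  Word 1: 'dot' -> no
  Word 2: 'cap' -> no
  Word 3: 'dig' -> no
  Word 4: 'dig' -> no
  Word 5: 'red' -> MATCH
  Word 6: 'red' -> MATCH
  Word 7: 'dog' -> no
Total matches: 2

2


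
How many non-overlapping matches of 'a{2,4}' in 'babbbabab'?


Pattern 'a{2,4}' matches between 2 and 4 consecutive a's (greedy).
String: 'babbbabab'
Finding runs of a's and applying greedy matching:
  Run at pos 1: 'a' (length 1)
  Run at pos 5: 'a' (length 1)
  Run at pos 7: 'a' (length 1)
Matches: []
Count: 0

0


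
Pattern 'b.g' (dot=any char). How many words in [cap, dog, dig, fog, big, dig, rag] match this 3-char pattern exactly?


Pattern 'b.g' means: starts with 'b', any single char, ends with 'g'.
Checking each word (must be exactly 3 chars):
  'cap' (len=3): no
  'dog' (len=3): no
  'dig' (len=3): no
  'fog' (len=3): no
  'big' (len=3): MATCH
  'dig' (len=3): no
  'rag' (len=3): no
Matching words: ['big']
Total: 1

1


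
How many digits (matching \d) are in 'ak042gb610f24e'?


\d matches any digit 0-9.
Scanning 'ak042gb610f24e':
  pos 2: '0' -> DIGIT
  pos 3: '4' -> DIGIT
  pos 4: '2' -> DIGIT
  pos 7: '6' -> DIGIT
  pos 8: '1' -> DIGIT
  pos 9: '0' -> DIGIT
  pos 11: '2' -> DIGIT
  pos 12: '4' -> DIGIT
Digits found: ['0', '4', '2', '6', '1', '0', '2', '4']
Total: 8

8


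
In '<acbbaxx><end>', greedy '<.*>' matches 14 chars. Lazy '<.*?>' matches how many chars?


Greedy '<.*>' tries to match as MUCH as possible.
Lazy '<.*?>' tries to match as LITTLE as possible.

String: '<acbbaxx><end>'
Greedy '<.*>' starts at first '<' and extends to the LAST '>': '<acbbaxx><end>' (14 chars)
Lazy '<.*?>' starts at first '<' and stops at the FIRST '>': '<acbbaxx>' (9 chars)

9


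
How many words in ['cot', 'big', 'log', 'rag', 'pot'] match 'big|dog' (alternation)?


Alternation 'big|dog' matches either 'big' or 'dog'.
Checking each word:
  'cot' -> no
  'big' -> MATCH
  'log' -> no
  'rag' -> no
  'pot' -> no
Matches: ['big']
Count: 1

1


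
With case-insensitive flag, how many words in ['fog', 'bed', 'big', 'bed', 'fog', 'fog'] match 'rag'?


Case-insensitive matching: compare each word's lowercase form to 'rag'.
  'fog' -> lower='fog' -> no
  'bed' -> lower='bed' -> no
  'big' -> lower='big' -> no
  'bed' -> lower='bed' -> no
  'fog' -> lower='fog' -> no
  'fog' -> lower='fog' -> no
Matches: []
Count: 0

0


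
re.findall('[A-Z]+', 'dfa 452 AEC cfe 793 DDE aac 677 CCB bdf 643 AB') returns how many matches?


Pattern '[A-Z]+' finds one or more uppercase letters.
Text: 'dfa 452 AEC cfe 793 DDE aac 677 CCB bdf 643 AB'
Scanning for matches:
  Match 1: 'AEC'
  Match 2: 'DDE'
  Match 3: 'CCB'
  Match 4: 'AB'
Total matches: 4

4


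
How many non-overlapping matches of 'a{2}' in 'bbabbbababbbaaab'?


Pattern 'a{2}' matches exactly 2 consecutive a's (greedy, non-overlapping).
String: 'bbabbbababbbaaab'
Scanning for runs of a's:
  Run at pos 2: 'a' (length 1) -> 0 match(es)
  Run at pos 6: 'a' (length 1) -> 0 match(es)
  Run at pos 8: 'a' (length 1) -> 0 match(es)
  Run at pos 12: 'aaa' (length 3) -> 1 match(es)
Matches found: ['aa']
Total: 1

1


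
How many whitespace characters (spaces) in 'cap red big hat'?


\s matches whitespace characters (spaces, tabs, etc.).
Text: 'cap red big hat'
This text has 4 words separated by spaces.
Number of spaces = number of words - 1 = 4 - 1 = 3

3


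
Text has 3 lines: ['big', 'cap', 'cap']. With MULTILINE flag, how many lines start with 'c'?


With MULTILINE flag, ^ matches the start of each line.
Lines: ['big', 'cap', 'cap']
Checking which lines start with 'c':
  Line 1: 'big' -> no
  Line 2: 'cap' -> MATCH
  Line 3: 'cap' -> MATCH
Matching lines: ['cap', 'cap']
Count: 2

2


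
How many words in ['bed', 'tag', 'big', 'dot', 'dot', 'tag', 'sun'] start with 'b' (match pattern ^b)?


Pattern ^b anchors to start of word. Check which words begin with 'b':
  'bed' -> MATCH (starts with 'b')
  'tag' -> no
  'big' -> MATCH (starts with 'b')
  'dot' -> no
  'dot' -> no
  'tag' -> no
  'sun' -> no
Matching words: ['bed', 'big']
Count: 2

2


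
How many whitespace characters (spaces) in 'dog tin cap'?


\s matches whitespace characters (spaces, tabs, etc.).
Text: 'dog tin cap'
This text has 3 words separated by spaces.
Number of spaces = number of words - 1 = 3 - 1 = 2

2


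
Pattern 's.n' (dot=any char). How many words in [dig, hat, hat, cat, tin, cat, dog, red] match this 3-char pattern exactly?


Pattern 's.n' means: starts with 's', any single char, ends with 'n'.
Checking each word (must be exactly 3 chars):
  'dig' (len=3): no
  'hat' (len=3): no
  'hat' (len=3): no
  'cat' (len=3): no
  'tin' (len=3): no
  'cat' (len=3): no
  'dog' (len=3): no
  'red' (len=3): no
Matching words: []
Total: 0

0


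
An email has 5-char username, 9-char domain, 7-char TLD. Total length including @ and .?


An email address has format: username@domain.tld
Username length: 5
'@' character: 1
Domain length: 9
'.' character: 1
TLD length: 7
Total = 5 + 1 + 9 + 1 + 7 = 23

23


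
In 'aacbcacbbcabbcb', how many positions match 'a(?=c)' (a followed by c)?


Lookahead 'a(?=c)' matches 'a' only when followed by 'c'.
String: 'aacbcacbbcabbcb'
Checking each position where char is 'a':
  pos 0: 'a' -> no (next='a')
  pos 1: 'a' -> MATCH (next='c')
  pos 5: 'a' -> MATCH (next='c')
  pos 10: 'a' -> no (next='b')
Matching positions: [1, 5]
Count: 2

2


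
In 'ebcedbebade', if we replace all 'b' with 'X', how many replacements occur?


re.sub('b', 'X', text) replaces every occurrence of 'b' with 'X'.
Text: 'ebcedbebade'
Scanning for 'b':
  pos 1: 'b' -> replacement #1
  pos 5: 'b' -> replacement #2
  pos 7: 'b' -> replacement #3
Total replacements: 3

3


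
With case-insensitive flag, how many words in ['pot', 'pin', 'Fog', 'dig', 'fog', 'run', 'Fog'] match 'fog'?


Case-insensitive matching: compare each word's lowercase form to 'fog'.
  'pot' -> lower='pot' -> no
  'pin' -> lower='pin' -> no
  'Fog' -> lower='fog' -> MATCH
  'dig' -> lower='dig' -> no
  'fog' -> lower='fog' -> MATCH
  'run' -> lower='run' -> no
  'Fog' -> lower='fog' -> MATCH
Matches: ['Fog', 'fog', 'Fog']
Count: 3

3


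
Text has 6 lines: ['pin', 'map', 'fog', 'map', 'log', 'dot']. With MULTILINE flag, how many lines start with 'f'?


With MULTILINE flag, ^ matches the start of each line.
Lines: ['pin', 'map', 'fog', 'map', 'log', 'dot']
Checking which lines start with 'f':
  Line 1: 'pin' -> no
  Line 2: 'map' -> no
  Line 3: 'fog' -> MATCH
  Line 4: 'map' -> no
  Line 5: 'log' -> no
  Line 6: 'dot' -> no
Matching lines: ['fog']
Count: 1

1


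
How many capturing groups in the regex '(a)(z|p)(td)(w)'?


To count capturing groups, count each '(' that starts a group.
Pattern: '(a)(z|p)(td)(w)'
Walking through the pattern:
  Position 0: '(' -> group #1
  Position 3: '(' -> group #2
  Position 8: '(' -> group #3
  Position 12: '(' -> group #4
Total capturing groups: 4

4


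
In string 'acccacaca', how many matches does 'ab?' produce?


Pattern 'ab?' matches 'a' optionally followed by 'b'.
String: 'acccacaca'
Scanning left to right for 'a' then checking next char:
  Match 1: 'a' (a not followed by b)
  Match 2: 'a' (a not followed by b)
  Match 3: 'a' (a not followed by b)
  Match 4: 'a' (a not followed by b)
Total matches: 4

4


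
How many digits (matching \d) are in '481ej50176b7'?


\d matches any digit 0-9.
Scanning '481ej50176b7':
  pos 0: '4' -> DIGIT
  pos 1: '8' -> DIGIT
  pos 2: '1' -> DIGIT
  pos 5: '5' -> DIGIT
  pos 6: '0' -> DIGIT
  pos 7: '1' -> DIGIT
  pos 8: '7' -> DIGIT
  pos 9: '6' -> DIGIT
  pos 11: '7' -> DIGIT
Digits found: ['4', '8', '1', '5', '0', '1', '7', '6', '7']
Total: 9

9


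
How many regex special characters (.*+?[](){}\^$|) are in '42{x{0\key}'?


Regex special characters are: . * + ? [ ] ( ) { } \ ^ $ |
Scanning '42{x{0\key}':
  pos 2: '{' -> SPECIAL
  pos 4: '{' -> SPECIAL
  pos 6: '\' -> SPECIAL
  pos 10: '}' -> SPECIAL
Special chars found: ['{', '{', '\\', '}']
Total: 4

4


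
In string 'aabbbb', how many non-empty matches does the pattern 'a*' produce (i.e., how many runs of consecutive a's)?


Pattern 'a*' matches zero or more a's. We want non-empty runs of consecutive a's.
String: 'aabbbb'
Walking through the string to find runs of a's:
  Run 1: positions 0-1 -> 'aa'
Non-empty runs found: ['aa']
Count: 1

1


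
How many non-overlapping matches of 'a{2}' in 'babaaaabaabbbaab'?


Pattern 'a{2}' matches exactly 2 consecutive a's (greedy, non-overlapping).
String: 'babaaaabaabbbaab'
Scanning for runs of a's:
  Run at pos 1: 'a' (length 1) -> 0 match(es)
  Run at pos 3: 'aaaa' (length 4) -> 2 match(es)
  Run at pos 8: 'aa' (length 2) -> 1 match(es)
  Run at pos 13: 'aa' (length 2) -> 1 match(es)
Matches found: ['aa', 'aa', 'aa', 'aa']
Total: 4

4


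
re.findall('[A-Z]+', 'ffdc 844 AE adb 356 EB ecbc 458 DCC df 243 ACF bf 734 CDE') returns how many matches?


Pattern '[A-Z]+' finds one or more uppercase letters.
Text: 'ffdc 844 AE adb 356 EB ecbc 458 DCC df 243 ACF bf 734 CDE'
Scanning for matches:
  Match 1: 'AE'
  Match 2: 'EB'
  Match 3: 'DCC'
  Match 4: 'ACF'
  Match 5: 'CDE'
Total matches: 5

5


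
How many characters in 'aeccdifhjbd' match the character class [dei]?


Character class [dei] matches any of: {d, e, i}
Scanning string 'aeccdifhjbd' character by character:
  pos 0: 'a' -> no
  pos 1: 'e' -> MATCH
  pos 2: 'c' -> no
  pos 3: 'c' -> no
  pos 4: 'd' -> MATCH
  pos 5: 'i' -> MATCH
  pos 6: 'f' -> no
  pos 7: 'h' -> no
  pos 8: 'j' -> no
  pos 9: 'b' -> no
  pos 10: 'd' -> MATCH
Total matches: 4

4


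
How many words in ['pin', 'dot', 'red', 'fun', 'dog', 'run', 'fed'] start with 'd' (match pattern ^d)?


Pattern ^d anchors to start of word. Check which words begin with 'd':
  'pin' -> no
  'dot' -> MATCH (starts with 'd')
  'red' -> no
  'fun' -> no
  'dog' -> MATCH (starts with 'd')
  'run' -> no
  'fed' -> no
Matching words: ['dot', 'dog']
Count: 2

2


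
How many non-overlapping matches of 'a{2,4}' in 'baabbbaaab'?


Pattern 'a{2,4}' matches between 2 and 4 consecutive a's (greedy).
String: 'baabbbaaab'
Finding runs of a's and applying greedy matching:
  Run at pos 1: 'aa' (length 2)
  Run at pos 6: 'aaa' (length 3)
Matches: ['aa', 'aaa']
Count: 2

2


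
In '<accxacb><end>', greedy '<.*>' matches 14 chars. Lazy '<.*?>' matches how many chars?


Greedy '<.*>' tries to match as MUCH as possible.
Lazy '<.*?>' tries to match as LITTLE as possible.

String: '<accxacb><end>'
Greedy '<.*>' starts at first '<' and extends to the LAST '>': '<accxacb><end>' (14 chars)
Lazy '<.*?>' starts at first '<' and stops at the FIRST '>': '<accxacb>' (9 chars)

9


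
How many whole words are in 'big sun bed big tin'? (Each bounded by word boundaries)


Word boundaries (\b) mark the start/end of each word.
Text: 'big sun bed big tin'
Splitting by whitespace:
  Word 1: 'big'
  Word 2: 'sun'
  Word 3: 'bed'
  Word 4: 'big'
  Word 5: 'tin'
Total whole words: 5

5


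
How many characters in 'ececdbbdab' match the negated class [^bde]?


Negated class [^bde] matches any char NOT in {b, d, e}
Scanning 'ececdbbdab':
  pos 0: 'e' -> no (excluded)
  pos 1: 'c' -> MATCH
  pos 2: 'e' -> no (excluded)
  pos 3: 'c' -> MATCH
  pos 4: 'd' -> no (excluded)
  pos 5: 'b' -> no (excluded)
  pos 6: 'b' -> no (excluded)
  pos 7: 'd' -> no (excluded)
  pos 8: 'a' -> MATCH
  pos 9: 'b' -> no (excluded)
Total matches: 3

3


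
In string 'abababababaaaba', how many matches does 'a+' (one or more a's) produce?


Pattern 'a+' matches one or more consecutive a's.
String: 'abababababaaaba'
Scanning for runs of a:
  Match 1: 'a' (length 1)
  Match 2: 'a' (length 1)
  Match 3: 'a' (length 1)
  Match 4: 'a' (length 1)
  Match 5: 'a' (length 1)
  Match 6: 'aaa' (length 3)
  Match 7: 'a' (length 1)
Total matches: 7

7


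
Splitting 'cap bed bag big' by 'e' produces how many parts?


Splitting by 'e' breaks the string at each occurrence of the separator.
Text: 'cap bed bag big'
Parts after split:
  Part 1: 'cap b'
  Part 2: 'd bag big'
Total parts: 2

2


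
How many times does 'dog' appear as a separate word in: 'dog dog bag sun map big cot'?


Scanning each word for exact match 'dog':
  Word 1: 'dog' -> MATCH
  Word 2: 'dog' -> MATCH
  Word 3: 'bag' -> no
  Word 4: 'sun' -> no
  Word 5: 'map' -> no
  Word 6: 'big' -> no
  Word 7: 'cot' -> no
Total matches: 2

2


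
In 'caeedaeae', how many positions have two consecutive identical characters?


Looking for consecutive identical characters in 'caeedaeae':
  pos 0-1: 'c' vs 'a' -> different
  pos 1-2: 'a' vs 'e' -> different
  pos 2-3: 'e' vs 'e' -> MATCH ('ee')
  pos 3-4: 'e' vs 'd' -> different
  pos 4-5: 'd' vs 'a' -> different
  pos 5-6: 'a' vs 'e' -> different
  pos 6-7: 'e' vs 'a' -> different
  pos 7-8: 'a' vs 'e' -> different
Consecutive identical pairs: ['ee']
Count: 1

1


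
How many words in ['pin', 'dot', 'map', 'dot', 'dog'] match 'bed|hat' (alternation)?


Alternation 'bed|hat' matches either 'bed' or 'hat'.
Checking each word:
  'pin' -> no
  'dot' -> no
  'map' -> no
  'dot' -> no
  'dog' -> no
Matches: []
Count: 0

0


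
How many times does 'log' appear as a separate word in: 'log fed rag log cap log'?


Scanning each word for exact match 'log':
  Word 1: 'log' -> MATCH
  Word 2: 'fed' -> no
  Word 3: 'rag' -> no
  Word 4: 'log' -> MATCH
  Word 5: 'cap' -> no
  Word 6: 'log' -> MATCH
Total matches: 3

3


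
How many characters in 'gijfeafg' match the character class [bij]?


Character class [bij] matches any of: {b, i, j}
Scanning string 'gijfeafg' character by character:
  pos 0: 'g' -> no
  pos 1: 'i' -> MATCH
  pos 2: 'j' -> MATCH
  pos 3: 'f' -> no
  pos 4: 'e' -> no
  pos 5: 'a' -> no
  pos 6: 'f' -> no
  pos 7: 'g' -> no
Total matches: 2

2


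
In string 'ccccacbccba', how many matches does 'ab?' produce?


Pattern 'ab?' matches 'a' optionally followed by 'b'.
String: 'ccccacbccba'
Scanning left to right for 'a' then checking next char:
  Match 1: 'a' (a not followed by b)
  Match 2: 'a' (a not followed by b)
Total matches: 2

2


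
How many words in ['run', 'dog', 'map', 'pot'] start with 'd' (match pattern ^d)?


Pattern ^d anchors to start of word. Check which words begin with 'd':
  'run' -> no
  'dog' -> MATCH (starts with 'd')
  'map' -> no
  'pot' -> no
Matching words: ['dog']
Count: 1

1


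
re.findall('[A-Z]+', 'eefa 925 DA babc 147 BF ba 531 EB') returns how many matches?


Pattern '[A-Z]+' finds one or more uppercase letters.
Text: 'eefa 925 DA babc 147 BF ba 531 EB'
Scanning for matches:
  Match 1: 'DA'
  Match 2: 'BF'
  Match 3: 'EB'
Total matches: 3

3


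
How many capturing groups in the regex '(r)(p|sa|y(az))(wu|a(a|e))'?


To count capturing groups, count each '(' that starts a group.
Pattern: '(r)(p|sa|y(az))(wu|a(a|e))'
Walking through the pattern:
  Position 0: '(' -> group #1
  Position 3: '(' -> group #2
  Position 10: '(' -> group #3
  Position 15: '(' -> group #4
  Position 20: '(' -> group #5
Total capturing groups: 5

5


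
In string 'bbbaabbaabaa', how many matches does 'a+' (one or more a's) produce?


Pattern 'a+' matches one or more consecutive a's.
String: 'bbbaabbaabaa'
Scanning for runs of a:
  Match 1: 'aa' (length 2)
  Match 2: 'aa' (length 2)
  Match 3: 'aa' (length 2)
Total matches: 3

3


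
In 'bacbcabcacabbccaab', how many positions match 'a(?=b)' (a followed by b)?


Lookahead 'a(?=b)' matches 'a' only when followed by 'b'.
String: 'bacbcabcacabbccaab'
Checking each position where char is 'a':
  pos 1: 'a' -> no (next='c')
  pos 5: 'a' -> MATCH (next='b')
  pos 8: 'a' -> no (next='c')
  pos 10: 'a' -> MATCH (next='b')
  pos 15: 'a' -> no (next='a')
  pos 16: 'a' -> MATCH (next='b')
Matching positions: [5, 10, 16]
Count: 3

3


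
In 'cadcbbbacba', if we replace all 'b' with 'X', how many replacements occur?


re.sub('b', 'X', text) replaces every occurrence of 'b' with 'X'.
Text: 'cadcbbbacba'
Scanning for 'b':
  pos 4: 'b' -> replacement #1
  pos 5: 'b' -> replacement #2
  pos 6: 'b' -> replacement #3
  pos 9: 'b' -> replacement #4
Total replacements: 4

4


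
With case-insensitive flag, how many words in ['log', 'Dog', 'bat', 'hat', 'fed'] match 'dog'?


Case-insensitive matching: compare each word's lowercase form to 'dog'.
  'log' -> lower='log' -> no
  'Dog' -> lower='dog' -> MATCH
  'bat' -> lower='bat' -> no
  'hat' -> lower='hat' -> no
  'fed' -> lower='fed' -> no
Matches: ['Dog']
Count: 1

1


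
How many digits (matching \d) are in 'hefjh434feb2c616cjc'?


\d matches any digit 0-9.
Scanning 'hefjh434feb2c616cjc':
  pos 5: '4' -> DIGIT
  pos 6: '3' -> DIGIT
  pos 7: '4' -> DIGIT
  pos 11: '2' -> DIGIT
  pos 13: '6' -> DIGIT
  pos 14: '1' -> DIGIT
  pos 15: '6' -> DIGIT
Digits found: ['4', '3', '4', '2', '6', '1', '6']
Total: 7

7


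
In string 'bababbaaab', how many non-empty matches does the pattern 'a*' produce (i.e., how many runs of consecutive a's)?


Pattern 'a*' matches zero or more a's. We want non-empty runs of consecutive a's.
String: 'bababbaaab'
Walking through the string to find runs of a's:
  Run 1: positions 1-1 -> 'a'
  Run 2: positions 3-3 -> 'a'
  Run 3: positions 6-8 -> 'aaa'
Non-empty runs found: ['a', 'a', 'aaa']
Count: 3

3


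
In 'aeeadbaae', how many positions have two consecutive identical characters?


Looking for consecutive identical characters in 'aeeadbaae':
  pos 0-1: 'a' vs 'e' -> different
  pos 1-2: 'e' vs 'e' -> MATCH ('ee')
  pos 2-3: 'e' vs 'a' -> different
  pos 3-4: 'a' vs 'd' -> different
  pos 4-5: 'd' vs 'b' -> different
  pos 5-6: 'b' vs 'a' -> different
  pos 6-7: 'a' vs 'a' -> MATCH ('aa')
  pos 7-8: 'a' vs 'e' -> different
Consecutive identical pairs: ['ee', 'aa']
Count: 2

2


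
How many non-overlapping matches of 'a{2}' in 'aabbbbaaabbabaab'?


Pattern 'a{2}' matches exactly 2 consecutive a's (greedy, non-overlapping).
String: 'aabbbbaaabbabaab'
Scanning for runs of a's:
  Run at pos 0: 'aa' (length 2) -> 1 match(es)
  Run at pos 6: 'aaa' (length 3) -> 1 match(es)
  Run at pos 11: 'a' (length 1) -> 0 match(es)
  Run at pos 13: 'aa' (length 2) -> 1 match(es)
Matches found: ['aa', 'aa', 'aa']
Total: 3

3


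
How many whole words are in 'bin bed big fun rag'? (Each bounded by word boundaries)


Word boundaries (\b) mark the start/end of each word.
Text: 'bin bed big fun rag'
Splitting by whitespace:
  Word 1: 'bin'
  Word 2: 'bed'
  Word 3: 'big'
  Word 4: 'fun'
  Word 5: 'rag'
Total whole words: 5

5


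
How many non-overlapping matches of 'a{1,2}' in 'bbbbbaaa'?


Pattern 'a{1,2}' matches between 1 and 2 consecutive a's (greedy).
String: 'bbbbbaaa'
Finding runs of a's and applying greedy matching:
  Run at pos 5: 'aaa' (length 3)
Matches: ['aa', 'a']
Count: 2

2


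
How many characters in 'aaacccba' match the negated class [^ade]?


Negated class [^ade] matches any char NOT in {a, d, e}
Scanning 'aaacccba':
  pos 0: 'a' -> no (excluded)
  pos 1: 'a' -> no (excluded)
  pos 2: 'a' -> no (excluded)
  pos 3: 'c' -> MATCH
  pos 4: 'c' -> MATCH
  pos 5: 'c' -> MATCH
  pos 6: 'b' -> MATCH
  pos 7: 'a' -> no (excluded)
Total matches: 4

4


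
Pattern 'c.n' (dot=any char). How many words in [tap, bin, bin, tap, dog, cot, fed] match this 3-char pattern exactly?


Pattern 'c.n' means: starts with 'c', any single char, ends with 'n'.
Checking each word (must be exactly 3 chars):
  'tap' (len=3): no
  'bin' (len=3): no
  'bin' (len=3): no
  'tap' (len=3): no
  'dog' (len=3): no
  'cot' (len=3): no
  'fed' (len=3): no
Matching words: []
Total: 0

0


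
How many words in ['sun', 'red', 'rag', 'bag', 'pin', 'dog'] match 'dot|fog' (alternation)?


Alternation 'dot|fog' matches either 'dot' or 'fog'.
Checking each word:
  'sun' -> no
  'red' -> no
  'rag' -> no
  'bag' -> no
  'pin' -> no
  'dog' -> no
Matches: []
Count: 0

0


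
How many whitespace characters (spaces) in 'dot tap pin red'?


\s matches whitespace characters (spaces, tabs, etc.).
Text: 'dot tap pin red'
This text has 4 words separated by spaces.
Number of spaces = number of words - 1 = 4 - 1 = 3

3


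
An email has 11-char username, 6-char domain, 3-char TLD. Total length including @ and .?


An email address has format: username@domain.tld
Username length: 11
'@' character: 1
Domain length: 6
'.' character: 1
TLD length: 3
Total = 11 + 1 + 6 + 1 + 3 = 22

22


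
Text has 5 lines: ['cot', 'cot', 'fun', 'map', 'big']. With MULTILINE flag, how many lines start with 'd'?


With MULTILINE flag, ^ matches the start of each line.
Lines: ['cot', 'cot', 'fun', 'map', 'big']
Checking which lines start with 'd':
  Line 1: 'cot' -> no
  Line 2: 'cot' -> no
  Line 3: 'fun' -> no
  Line 4: 'map' -> no
  Line 5: 'big' -> no
Matching lines: []
Count: 0

0


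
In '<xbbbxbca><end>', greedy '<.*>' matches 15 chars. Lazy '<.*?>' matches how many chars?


Greedy '<.*>' tries to match as MUCH as possible.
Lazy '<.*?>' tries to match as LITTLE as possible.

String: '<xbbbxbca><end>'
Greedy '<.*>' starts at first '<' and extends to the LAST '>': '<xbbbxbca><end>' (15 chars)
Lazy '<.*?>' starts at first '<' and stops at the FIRST '>': '<xbbbxbca>' (10 chars)

10


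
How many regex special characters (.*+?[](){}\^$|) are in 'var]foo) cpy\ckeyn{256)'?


Regex special characters are: . * + ? [ ] ( ) { } \ ^ $ |
Scanning 'var]foo) cpy\ckeyn{256)':
  pos 3: ']' -> SPECIAL
  pos 7: ')' -> SPECIAL
  pos 12: '\' -> SPECIAL
  pos 18: '{' -> SPECIAL
  pos 22: ')' -> SPECIAL
Special chars found: [']', ')', '\\', '{', ')']
Total: 5

5


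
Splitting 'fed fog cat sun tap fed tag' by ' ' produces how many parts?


Splitting by ' ' breaks the string at each occurrence of the separator.
Text: 'fed fog cat sun tap fed tag'
Parts after split:
  Part 1: 'fed'
  Part 2: 'fog'
  Part 3: 'cat'
  Part 4: 'sun'
  Part 5: 'tap'
  Part 6: 'fed'
  Part 7: 'tag'
Total parts: 7

7


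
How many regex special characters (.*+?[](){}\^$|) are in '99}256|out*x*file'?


Regex special characters are: . * + ? [ ] ( ) { } \ ^ $ |
Scanning '99}256|out*x*file':
  pos 2: '}' -> SPECIAL
  pos 6: '|' -> SPECIAL
  pos 10: '*' -> SPECIAL
  pos 12: '*' -> SPECIAL
Special chars found: ['}', '|', '*', '*']
Total: 4

4


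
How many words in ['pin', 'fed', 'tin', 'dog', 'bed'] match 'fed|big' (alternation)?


Alternation 'fed|big' matches either 'fed' or 'big'.
Checking each word:
  'pin' -> no
  'fed' -> MATCH
  'tin' -> no
  'dog' -> no
  'bed' -> no
Matches: ['fed']
Count: 1

1


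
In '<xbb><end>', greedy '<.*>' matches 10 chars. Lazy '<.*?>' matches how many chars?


Greedy '<.*>' tries to match as MUCH as possible.
Lazy '<.*?>' tries to match as LITTLE as possible.

String: '<xbb><end>'
Greedy '<.*>' starts at first '<' and extends to the LAST '>': '<xbb><end>' (10 chars)
Lazy '<.*?>' starts at first '<' and stops at the FIRST '>': '<xbb>' (5 chars)

5


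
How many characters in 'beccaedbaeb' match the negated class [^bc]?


Negated class [^bc] matches any char NOT in {b, c}
Scanning 'beccaedbaeb':
  pos 0: 'b' -> no (excluded)
  pos 1: 'e' -> MATCH
  pos 2: 'c' -> no (excluded)
  pos 3: 'c' -> no (excluded)
  pos 4: 'a' -> MATCH
  pos 5: 'e' -> MATCH
  pos 6: 'd' -> MATCH
  pos 7: 'b' -> no (excluded)
  pos 8: 'a' -> MATCH
  pos 9: 'e' -> MATCH
  pos 10: 'b' -> no (excluded)
Total matches: 6

6


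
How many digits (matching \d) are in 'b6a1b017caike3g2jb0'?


\d matches any digit 0-9.
Scanning 'b6a1b017caike3g2jb0':
  pos 1: '6' -> DIGIT
  pos 3: '1' -> DIGIT
  pos 5: '0' -> DIGIT
  pos 6: '1' -> DIGIT
  pos 7: '7' -> DIGIT
  pos 13: '3' -> DIGIT
  pos 15: '2' -> DIGIT
  pos 18: '0' -> DIGIT
Digits found: ['6', '1', '0', '1', '7', '3', '2', '0']
Total: 8

8


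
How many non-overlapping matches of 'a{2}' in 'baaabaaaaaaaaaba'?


Pattern 'a{2}' matches exactly 2 consecutive a's (greedy, non-overlapping).
String: 'baaabaaaaaaaaaba'
Scanning for runs of a's:
  Run at pos 1: 'aaa' (length 3) -> 1 match(es)
  Run at pos 5: 'aaaaaaaaa' (length 9) -> 4 match(es)
  Run at pos 15: 'a' (length 1) -> 0 match(es)
Matches found: ['aa', 'aa', 'aa', 'aa', 'aa']
Total: 5

5


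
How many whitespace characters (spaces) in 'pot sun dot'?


\s matches whitespace characters (spaces, tabs, etc.).
Text: 'pot sun dot'
This text has 3 words separated by spaces.
Number of spaces = number of words - 1 = 3 - 1 = 2

2


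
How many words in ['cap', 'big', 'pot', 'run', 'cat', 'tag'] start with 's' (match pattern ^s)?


Pattern ^s anchors to start of word. Check which words begin with 's':
  'cap' -> no
  'big' -> no
  'pot' -> no
  'run' -> no
  'cat' -> no
  'tag' -> no
Matching words: []
Count: 0

0


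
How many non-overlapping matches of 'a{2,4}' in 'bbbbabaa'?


Pattern 'a{2,4}' matches between 2 and 4 consecutive a's (greedy).
String: 'bbbbabaa'
Finding runs of a's and applying greedy matching:
  Run at pos 4: 'a' (length 1)
  Run at pos 6: 'aa' (length 2)
Matches: ['aa']
Count: 1

1


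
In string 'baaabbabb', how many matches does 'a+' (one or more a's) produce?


Pattern 'a+' matches one or more consecutive a's.
String: 'baaabbabb'
Scanning for runs of a:
  Match 1: 'aaa' (length 3)
  Match 2: 'a' (length 1)
Total matches: 2

2


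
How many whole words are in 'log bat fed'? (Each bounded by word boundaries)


Word boundaries (\b) mark the start/end of each word.
Text: 'log bat fed'
Splitting by whitespace:
  Word 1: 'log'
  Word 2: 'bat'
  Word 3: 'fed'
Total whole words: 3

3


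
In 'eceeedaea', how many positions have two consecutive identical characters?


Looking for consecutive identical characters in 'eceeedaea':
  pos 0-1: 'e' vs 'c' -> different
  pos 1-2: 'c' vs 'e' -> different
  pos 2-3: 'e' vs 'e' -> MATCH ('ee')
  pos 3-4: 'e' vs 'e' -> MATCH ('ee')
  pos 4-5: 'e' vs 'd' -> different
  pos 5-6: 'd' vs 'a' -> different
  pos 6-7: 'a' vs 'e' -> different
  pos 7-8: 'e' vs 'a' -> different
Consecutive identical pairs: ['ee', 'ee']
Count: 2

2


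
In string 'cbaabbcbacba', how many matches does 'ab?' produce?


Pattern 'ab?' matches 'a' optionally followed by 'b'.
String: 'cbaabbcbacba'
Scanning left to right for 'a' then checking next char:
  Match 1: 'a' (a not followed by b)
  Match 2: 'ab' (a followed by b)
  Match 3: 'a' (a not followed by b)
  Match 4: 'a' (a not followed by b)
Total matches: 4

4


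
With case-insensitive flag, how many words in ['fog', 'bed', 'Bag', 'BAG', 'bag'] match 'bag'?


Case-insensitive matching: compare each word's lowercase form to 'bag'.
  'fog' -> lower='fog' -> no
  'bed' -> lower='bed' -> no
  'Bag' -> lower='bag' -> MATCH
  'BAG' -> lower='bag' -> MATCH
  'bag' -> lower='bag' -> MATCH
Matches: ['Bag', 'BAG', 'bag']
Count: 3

3


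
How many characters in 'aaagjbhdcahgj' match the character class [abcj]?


Character class [abcj] matches any of: {a, b, c, j}
Scanning string 'aaagjbhdcahgj' character by character:
  pos 0: 'a' -> MATCH
  pos 1: 'a' -> MATCH
  pos 2: 'a' -> MATCH
  pos 3: 'g' -> no
  pos 4: 'j' -> MATCH
  pos 5: 'b' -> MATCH
  pos 6: 'h' -> no
  pos 7: 'd' -> no
  pos 8: 'c' -> MATCH
  pos 9: 'a' -> MATCH
  pos 10: 'h' -> no
  pos 11: 'g' -> no
  pos 12: 'j' -> MATCH
Total matches: 8

8


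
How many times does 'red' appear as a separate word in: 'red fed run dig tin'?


Scanning each word for exact match 'red':
  Word 1: 'red' -> MATCH
  Word 2: 'fed' -> no
  Word 3: 'run' -> no
  Word 4: 'dig' -> no
  Word 5: 'tin' -> no
Total matches: 1

1


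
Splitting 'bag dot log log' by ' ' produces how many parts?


Splitting by ' ' breaks the string at each occurrence of the separator.
Text: 'bag dot log log'
Parts after split:
  Part 1: 'bag'
  Part 2: 'dot'
  Part 3: 'log'
  Part 4: 'log'
Total parts: 4

4


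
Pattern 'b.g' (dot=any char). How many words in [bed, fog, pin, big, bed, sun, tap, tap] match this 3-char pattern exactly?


Pattern 'b.g' means: starts with 'b', any single char, ends with 'g'.
Checking each word (must be exactly 3 chars):
  'bed' (len=3): no
  'fog' (len=3): no
  'pin' (len=3): no
  'big' (len=3): MATCH
  'bed' (len=3): no
  'sun' (len=3): no
  'tap' (len=3): no
  'tap' (len=3): no
Matching words: ['big']
Total: 1

1


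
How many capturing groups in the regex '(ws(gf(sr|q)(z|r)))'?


To count capturing groups, count each '(' that starts a group.
Pattern: '(ws(gf(sr|q)(z|r)))'
Walking through the pattern:
  Position 0: '(' -> group #1
  Position 3: '(' -> group #2
  Position 6: '(' -> group #3
  Position 12: '(' -> group #4
Total capturing groups: 4

4


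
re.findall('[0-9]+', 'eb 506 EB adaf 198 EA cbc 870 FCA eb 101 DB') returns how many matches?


Pattern '[0-9]+' finds one or more digits.
Text: 'eb 506 EB adaf 198 EA cbc 870 FCA eb 101 DB'
Scanning for matches:
  Match 1: '506'
  Match 2: '198'
  Match 3: '870'
  Match 4: '101'
Total matches: 4

4


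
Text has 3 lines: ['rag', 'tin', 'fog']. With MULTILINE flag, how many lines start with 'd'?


With MULTILINE flag, ^ matches the start of each line.
Lines: ['rag', 'tin', 'fog']
Checking which lines start with 'd':
  Line 1: 'rag' -> no
  Line 2: 'tin' -> no
  Line 3: 'fog' -> no
Matching lines: []
Count: 0

0


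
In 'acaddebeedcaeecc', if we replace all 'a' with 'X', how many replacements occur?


re.sub('a', 'X', text) replaces every occurrence of 'a' with 'X'.
Text: 'acaddebeedcaeecc'
Scanning for 'a':
  pos 0: 'a' -> replacement #1
  pos 2: 'a' -> replacement #2
  pos 11: 'a' -> replacement #3
Total replacements: 3

3


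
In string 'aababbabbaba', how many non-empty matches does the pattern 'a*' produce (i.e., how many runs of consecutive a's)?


Pattern 'a*' matches zero or more a's. We want non-empty runs of consecutive a's.
String: 'aababbabbaba'
Walking through the string to find runs of a's:
  Run 1: positions 0-1 -> 'aa'
  Run 2: positions 3-3 -> 'a'
  Run 3: positions 6-6 -> 'a'
  Run 4: positions 9-9 -> 'a'
  Run 5: positions 11-11 -> 'a'
Non-empty runs found: ['aa', 'a', 'a', 'a', 'a']
Count: 5

5


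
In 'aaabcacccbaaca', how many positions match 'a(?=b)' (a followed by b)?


Lookahead 'a(?=b)' matches 'a' only when followed by 'b'.
String: 'aaabcacccbaaca'
Checking each position where char is 'a':
  pos 0: 'a' -> no (next='a')
  pos 1: 'a' -> no (next='a')
  pos 2: 'a' -> MATCH (next='b')
  pos 5: 'a' -> no (next='c')
  pos 10: 'a' -> no (next='a')
  pos 11: 'a' -> no (next='c')
Matching positions: [2]
Count: 1

1


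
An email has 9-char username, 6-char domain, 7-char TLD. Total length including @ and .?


An email address has format: username@domain.tld
Username length: 9
'@' character: 1
Domain length: 6
'.' character: 1
TLD length: 7
Total = 9 + 1 + 6 + 1 + 7 = 24

24


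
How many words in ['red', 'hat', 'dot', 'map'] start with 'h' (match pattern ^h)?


Pattern ^h anchors to start of word. Check which words begin with 'h':
  'red' -> no
  'hat' -> MATCH (starts with 'h')
  'dot' -> no
  'map' -> no
Matching words: ['hat']
Count: 1

1


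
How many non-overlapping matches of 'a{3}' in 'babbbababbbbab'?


Pattern 'a{3}' matches exactly 3 consecutive a's (greedy, non-overlapping).
String: 'babbbababbbbab'
Scanning for runs of a's:
  Run at pos 1: 'a' (length 1) -> 0 match(es)
  Run at pos 5: 'a' (length 1) -> 0 match(es)
  Run at pos 7: 'a' (length 1) -> 0 match(es)
  Run at pos 12: 'a' (length 1) -> 0 match(es)
Matches found: []
Total: 0

0


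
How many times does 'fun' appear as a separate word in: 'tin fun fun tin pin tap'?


Scanning each word for exact match 'fun':
  Word 1: 'tin' -> no
  Word 2: 'fun' -> MATCH
  Word 3: 'fun' -> MATCH
  Word 4: 'tin' -> no
  Word 5: 'pin' -> no
  Word 6: 'tap' -> no
Total matches: 2

2


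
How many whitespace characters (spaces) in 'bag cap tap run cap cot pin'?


\s matches whitespace characters (spaces, tabs, etc.).
Text: 'bag cap tap run cap cot pin'
This text has 7 words separated by spaces.
Number of spaces = number of words - 1 = 7 - 1 = 6

6


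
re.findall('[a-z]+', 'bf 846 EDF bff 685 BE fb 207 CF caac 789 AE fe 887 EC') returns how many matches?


Pattern '[a-z]+' finds one or more lowercase letters.
Text: 'bf 846 EDF bff 685 BE fb 207 CF caac 789 AE fe 887 EC'
Scanning for matches:
  Match 1: 'bf'
  Match 2: 'bff'
  Match 3: 'fb'
  Match 4: 'caac'
  Match 5: 'fe'
Total matches: 5

5


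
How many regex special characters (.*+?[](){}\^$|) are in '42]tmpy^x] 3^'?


Regex special characters are: . * + ? [ ] ( ) { } \ ^ $ |
Scanning '42]tmpy^x] 3^':
  pos 2: ']' -> SPECIAL
  pos 7: '^' -> SPECIAL
  pos 9: ']' -> SPECIAL
  pos 12: '^' -> SPECIAL
Special chars found: [']', '^', ']', '^']
Total: 4

4


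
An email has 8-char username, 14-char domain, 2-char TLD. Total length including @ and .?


An email address has format: username@domain.tld
Username length: 8
'@' character: 1
Domain length: 14
'.' character: 1
TLD length: 2
Total = 8 + 1 + 14 + 1 + 2 = 26

26


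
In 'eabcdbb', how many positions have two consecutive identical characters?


Looking for consecutive identical characters in 'eabcdbb':
  pos 0-1: 'e' vs 'a' -> different
  pos 1-2: 'a' vs 'b' -> different
  pos 2-3: 'b' vs 'c' -> different
  pos 3-4: 'c' vs 'd' -> different
  pos 4-5: 'd' vs 'b' -> different
  pos 5-6: 'b' vs 'b' -> MATCH ('bb')
Consecutive identical pairs: ['bb']
Count: 1

1


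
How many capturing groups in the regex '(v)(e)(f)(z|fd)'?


To count capturing groups, count each '(' that starts a group.
Pattern: '(v)(e)(f)(z|fd)'
Walking through the pattern:
  Position 0: '(' -> group #1
  Position 3: '(' -> group #2
  Position 6: '(' -> group #3
  Position 9: '(' -> group #4
Total capturing groups: 4

4


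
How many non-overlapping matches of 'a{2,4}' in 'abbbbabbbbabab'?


Pattern 'a{2,4}' matches between 2 and 4 consecutive a's (greedy).
String: 'abbbbabbbbabab'
Finding runs of a's and applying greedy matching:
  Run at pos 0: 'a' (length 1)
  Run at pos 5: 'a' (length 1)
  Run at pos 10: 'a' (length 1)
  Run at pos 12: 'a' (length 1)
Matches: []
Count: 0

0


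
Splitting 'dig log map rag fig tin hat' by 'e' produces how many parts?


Splitting by 'e' breaks the string at each occurrence of the separator.
Text: 'dig log map rag fig tin hat'
Parts after split:
  Part 1: 'dig log map rag fig tin hat'
Total parts: 1

1


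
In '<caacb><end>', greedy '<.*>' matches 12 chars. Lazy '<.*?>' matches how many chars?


Greedy '<.*>' tries to match as MUCH as possible.
Lazy '<.*?>' tries to match as LITTLE as possible.

String: '<caacb><end>'
Greedy '<.*>' starts at first '<' and extends to the LAST '>': '<caacb><end>' (12 chars)
Lazy '<.*?>' starts at first '<' and stops at the FIRST '>': '<caacb>' (7 chars)

7


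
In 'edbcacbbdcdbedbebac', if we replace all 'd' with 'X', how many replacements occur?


re.sub('d', 'X', text) replaces every occurrence of 'd' with 'X'.
Text: 'edbcacbbdcdbedbebac'
Scanning for 'd':
  pos 1: 'd' -> replacement #1
  pos 8: 'd' -> replacement #2
  pos 10: 'd' -> replacement #3
  pos 13: 'd' -> replacement #4
Total replacements: 4

4
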